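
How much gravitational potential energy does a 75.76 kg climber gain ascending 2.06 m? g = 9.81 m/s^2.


PE = m * g * h
PE = 75.76 * 9.81 * 2.06
PE = 743.2056 * 2.06 = 1531.0035 J

1531.0035 J


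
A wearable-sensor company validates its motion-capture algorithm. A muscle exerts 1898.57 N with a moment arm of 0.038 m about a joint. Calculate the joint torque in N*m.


tau = F * d
tau = 1898.57 * 0.038
tau = 72.1457 N*m

72.1457 N*m


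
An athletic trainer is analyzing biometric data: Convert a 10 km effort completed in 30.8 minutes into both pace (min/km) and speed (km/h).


Pace = time / distance = 30.8 min / 10 km = 3.08 min/km
Speed = distance / time_in_hours = 10 / 0.5133 hr
Speed = 19.4805 km/h

3.08 min/km, 19.4805 km/h


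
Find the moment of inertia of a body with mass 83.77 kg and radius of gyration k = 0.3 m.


I = m * k^2
I = 83.77 * 0.3^2
I = 83.77 * 0.09 = 7.5393 kg*m^2

7.5393 kg*m^2


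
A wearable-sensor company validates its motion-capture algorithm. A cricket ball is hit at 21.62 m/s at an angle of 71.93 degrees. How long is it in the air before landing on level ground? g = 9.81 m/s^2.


T = 2*v*sin(theta)/g
sin(theta) = sin(71.93 deg) = 0.9507
T = 2*21.62*0.9507 / 9.81
T = 41.1073 / 9.81 = 4.1903 s

4.1903 s


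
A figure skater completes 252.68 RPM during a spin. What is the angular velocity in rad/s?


omega = RPM * 2 * pi / 60
omega = 252.68 * 2 * 3.14159 / 60
omega = 1587.6353 / 60 = 26.4606 rad/s

26.4606 rad/s


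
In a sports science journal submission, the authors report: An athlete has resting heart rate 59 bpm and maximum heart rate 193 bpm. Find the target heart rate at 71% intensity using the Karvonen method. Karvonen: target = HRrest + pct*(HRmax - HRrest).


Target = HRrest + pct*(HRmax - HRrest)
Heart rate reserve = HRmax - HRrest = 193 - 59 = 134 bpm
Fraction = 71% = 0.71
Target = 59 + 0.71 * 134
Target = 59 + 95.14 = 154.14 bpm

154.14 bpm


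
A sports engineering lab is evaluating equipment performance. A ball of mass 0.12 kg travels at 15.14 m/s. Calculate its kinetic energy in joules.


KE = 0.5 * m * v^2
KE = 0.5 * 0.12 * 15.14^2
KE = 0.5 * 0.12 * 229.2196 = 13.7532 J

13.7532 J


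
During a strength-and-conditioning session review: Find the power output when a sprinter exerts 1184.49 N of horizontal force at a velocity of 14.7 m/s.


P = F * v
P = 1184.49 * 14.7
P = 17412.003 W

17412.003 W


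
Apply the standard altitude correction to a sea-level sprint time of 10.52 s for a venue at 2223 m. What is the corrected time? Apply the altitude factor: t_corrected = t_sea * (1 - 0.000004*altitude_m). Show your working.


Correction factor = 1 - 0.000004 * 2223 = 0.991108
t_corrected = t_sea * factor = 10.52 * 0.991108
t_corrected = 10.4265 s

10.4265 s


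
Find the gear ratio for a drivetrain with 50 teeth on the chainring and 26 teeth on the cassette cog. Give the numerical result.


GR = front_teeth / rear_teeth
GR = 50 / 26
GR = 1.9231

1.9231


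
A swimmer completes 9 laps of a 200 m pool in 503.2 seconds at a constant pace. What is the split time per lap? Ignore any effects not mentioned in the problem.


Split time = total_time / n_laps = 503.2 / 9
Split time = 55.9111 s per lap

55.9111 s


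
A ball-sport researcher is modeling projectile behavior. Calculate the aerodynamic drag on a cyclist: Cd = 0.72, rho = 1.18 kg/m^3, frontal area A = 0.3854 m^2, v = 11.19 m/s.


Fd = 0.5 * Cd * rho * A * v^2
Fd = 0.5 * 0.72 * 1.18 * 0.3854 * 11.19^2
v^2 = 125.2161
Fd = 0.5 * 0.72 * 1.18 * 0.3854 * 125.2161 = 20.5001 N

20.5001 N


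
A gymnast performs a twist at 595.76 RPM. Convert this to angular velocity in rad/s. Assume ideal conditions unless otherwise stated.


omega = RPM * 2 * pi / 60
omega = 595.76 * 2 * 3.14159 / 60
omega = 3743.2705 / 60 = 62.3878 rad/s

62.3878 rad/s


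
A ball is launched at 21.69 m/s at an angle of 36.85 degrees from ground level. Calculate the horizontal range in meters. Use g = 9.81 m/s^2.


R = v^2 * sin(2*theta) / g
Convert angle to radians: theta = 36.85 deg = 0.6432 rad
sin(2*theta) = sin(1.2863) = 0.9598
R = 21.69^2 * 0.9598 / 9.81
R = 470.4561 * 0.9598 / 9.81 = 46.0292 m

46.0292 m


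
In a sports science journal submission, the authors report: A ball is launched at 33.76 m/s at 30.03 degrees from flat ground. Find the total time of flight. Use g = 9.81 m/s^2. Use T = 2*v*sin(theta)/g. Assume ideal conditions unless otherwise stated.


T = 2*v*sin(theta)/g
sin(theta) = sin(30.03 deg) = 0.5005
T = 2*33.76*0.5005 / 9.81
T = 33.7906 / 9.81 = 3.4445 s

3.4445 s


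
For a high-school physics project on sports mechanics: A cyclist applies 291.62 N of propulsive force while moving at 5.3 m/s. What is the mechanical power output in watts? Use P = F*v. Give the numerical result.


P = F * v
P = 291.62 * 5.3
P = 1545.586 W

1545.586 W


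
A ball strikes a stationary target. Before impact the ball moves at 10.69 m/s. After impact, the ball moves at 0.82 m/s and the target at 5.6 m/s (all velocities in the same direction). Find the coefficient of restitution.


e = (v2_after - v1_after) / (v1_before - v2_before)
Numerator = 5.6 - 0.82 = 4.78
Denominator = 10.69 - 0 = 10.69
e = 4.78 / 10.69 = 0.4471

0.4471


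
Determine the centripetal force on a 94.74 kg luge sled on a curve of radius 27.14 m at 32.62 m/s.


Fc = m * v^2 / r
v^2 = 32.62^2 = 1064.0644
Fc = 94.74 * 1064.0644 / 27.14
Fc = 100809.4613 / 27.14 = 3714.4238 N

3714.4238 N


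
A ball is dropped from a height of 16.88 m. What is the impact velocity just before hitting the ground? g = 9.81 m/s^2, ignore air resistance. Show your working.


v = sqrt(2 * g * h)
v = sqrt(2 * 9.81 * 16.88)
v = sqrt(331.1856) = 18.1985 m/s

18.1985 m/s


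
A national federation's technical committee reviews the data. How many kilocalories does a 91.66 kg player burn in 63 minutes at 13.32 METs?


kcal = MET * mass * time_hr
Convert time: 63 min = 1.05 hr
kcal = 13.32 * 91.66 * 1.05
kcal = 1281.9568 kcal

1281.9568 kcal


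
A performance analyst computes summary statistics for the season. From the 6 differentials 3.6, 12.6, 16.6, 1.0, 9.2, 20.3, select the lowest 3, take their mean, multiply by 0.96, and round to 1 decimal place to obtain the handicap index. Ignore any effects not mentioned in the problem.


All differentials: 3.6, 12.6, 16.6, 1.0, 9.2, 20.3
Sorted: 1.0, 3.6, 9.2, 12.6, 16.6, 20.3
Best 3: 1.0, 3.6, 9.2
Average of best = 13.8 / 3 = 4.6
Raw index = 4.6 * 0.96 = 4.416
Handicap index = round(4.416, 1) = 4.4

4.4


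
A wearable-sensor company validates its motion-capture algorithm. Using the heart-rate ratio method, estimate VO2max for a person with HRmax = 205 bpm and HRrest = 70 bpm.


VO2max = 15.3 * HRmax / HRrest
VO2max = 15.3 * 205 / 70
VO2max = 3136.5 / 70 = 44.8071 mL/kg/min

44.8071 mL/kg/min


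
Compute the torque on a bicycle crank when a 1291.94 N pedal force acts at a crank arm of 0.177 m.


tau = F * d
tau = 1291.94 * 0.177
tau = 228.6734 N*m

228.6734 N*m


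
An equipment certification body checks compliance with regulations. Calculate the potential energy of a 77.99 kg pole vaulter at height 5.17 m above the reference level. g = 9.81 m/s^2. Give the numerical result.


PE = m * g * h
PE = 77.99 * 9.81 * 5.17
PE = 765.0819 * 5.17 = 3955.4734 J

3955.4734 J


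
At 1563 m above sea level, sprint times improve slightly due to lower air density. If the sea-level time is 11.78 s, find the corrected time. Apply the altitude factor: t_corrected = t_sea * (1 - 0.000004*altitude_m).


Correction factor = 1 - 0.000004 * 1563 = 0.993748
t_corrected = t_sea * factor = 11.78 * 0.993748
t_corrected = 11.7064 s

11.7064 s


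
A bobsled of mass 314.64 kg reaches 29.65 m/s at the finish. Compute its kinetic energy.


KE = 0.5 * m * v^2
KE = 0.5 * 314.64 * 29.65^2
KE = 0.5 * 314.64 * 879.1225 = 138303.5517 J

138303.5517 J


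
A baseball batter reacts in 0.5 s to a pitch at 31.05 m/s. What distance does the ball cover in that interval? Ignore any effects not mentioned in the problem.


d = v * t
d = 31.05 * 0.5
d = 15.525 m

15.525 m


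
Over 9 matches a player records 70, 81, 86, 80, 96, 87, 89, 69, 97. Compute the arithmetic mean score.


Average = sum / n
Sum = 755
Average = 755 / 9 = 83.8889

83.8889


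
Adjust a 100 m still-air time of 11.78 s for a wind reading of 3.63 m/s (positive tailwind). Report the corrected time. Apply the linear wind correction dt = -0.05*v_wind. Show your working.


dt = -0.05 * v_wind = -0.05 * 3.63 = -0.1815 s
t_corrected = t_still + dt = 11.78 + (-0.1815)
t_corrected = 11.5985 s

11.5985 s


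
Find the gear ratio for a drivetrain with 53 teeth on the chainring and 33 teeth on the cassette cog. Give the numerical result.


GR = front_teeth / rear_teeth
GR = 53 / 33
GR = 1.6061

1.6061


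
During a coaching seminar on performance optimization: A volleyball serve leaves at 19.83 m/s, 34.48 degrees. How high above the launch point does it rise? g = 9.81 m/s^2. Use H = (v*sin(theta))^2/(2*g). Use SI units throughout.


H = (v*sin(theta))^2 / (2*g)
vy = v*sin(theta) = 19.83 * sin(34.48 deg) = 11.2261 m/s
H = vy^2 / (2*g) = 126.026 / (2*9.81)
H = 126.026 / 19.62 = 6.4233 m

6.4233 m


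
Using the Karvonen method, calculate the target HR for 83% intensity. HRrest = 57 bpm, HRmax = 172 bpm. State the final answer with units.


Target = HRrest + pct*(HRmax - HRrest)
Heart rate reserve = HRmax - HRrest = 172 - 57 = 115 bpm
Fraction = 83% = 0.83
Target = 57 + 0.83 * 115
Target = 57 + 95.45 = 152.45 bpm

152.45 bpm


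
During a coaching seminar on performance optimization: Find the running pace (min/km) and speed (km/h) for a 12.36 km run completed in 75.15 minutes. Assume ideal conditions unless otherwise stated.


Pace = time / distance = 75.15 min / 12.36 km = 6.0801 min/km
Speed = distance / time_in_hours = 12.36 / 1.2525 hr
Speed = 9.8683 km/h

6.0801 min/km, 9.8683 km/h


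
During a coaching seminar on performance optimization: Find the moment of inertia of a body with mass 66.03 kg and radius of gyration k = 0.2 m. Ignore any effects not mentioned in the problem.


I = m * k^2
I = 66.03 * 0.2^2
I = 66.03 * 0.04 = 2.6412 kg*m^2

2.6412 kg*m^2


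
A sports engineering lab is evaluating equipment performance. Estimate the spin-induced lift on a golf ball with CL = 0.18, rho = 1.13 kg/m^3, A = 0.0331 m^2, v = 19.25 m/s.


FM = 0.5 * CL * rho * A * v^2
FM = 0.5 * 0.18 * 1.13 * 0.0331 * 19.25^2
v^2 = 370.5625
FM = 0.5 * 0.18 * 1.13 * 0.0331 * 370.5625 = 1.2474 N

1.2474 N


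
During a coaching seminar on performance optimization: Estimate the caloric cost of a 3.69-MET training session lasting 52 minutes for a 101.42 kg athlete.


kcal = MET * mass * time_hr
Convert time: 52 min = 0.8667 hr
kcal = 3.69 * 101.42 * 0.8667
kcal = 324.3412 kcal

324.3412 kcal


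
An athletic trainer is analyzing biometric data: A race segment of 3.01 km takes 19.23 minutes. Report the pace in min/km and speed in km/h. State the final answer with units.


Pace = time / distance = 19.23 min / 3.01 km = 6.3887 min/km
Speed = distance / time_in_hours = 3.01 / 0.3205 hr
Speed = 9.3916 km/h

6.3887 min/km, 9.3916 km/h


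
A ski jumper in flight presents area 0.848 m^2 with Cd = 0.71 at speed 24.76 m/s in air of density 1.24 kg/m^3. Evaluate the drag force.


Fd = 0.5 * Cd * rho * A * v^2
Fd = 0.5 * 0.71 * 1.24 * 0.848 * 24.76^2
v^2 = 613.0576
Fd = 0.5 * 0.71 * 1.24 * 0.848 * 613.0576 = 228.848 N

228.848 N


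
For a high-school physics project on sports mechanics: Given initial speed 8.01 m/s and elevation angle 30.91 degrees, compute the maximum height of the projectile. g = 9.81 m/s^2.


H = (v*sin(theta))^2 / (2*g)
vy = v*sin(theta) = 8.01 * sin(30.91 deg) = 4.1147 m/s
H = vy^2 / (2*g) = 16.9305 / (2*9.81)
H = 16.9305 / 19.62 = 0.8629 m

0.8629 m


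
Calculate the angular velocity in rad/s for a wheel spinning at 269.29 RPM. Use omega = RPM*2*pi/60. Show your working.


omega = RPM * 2 * pi / 60
omega = 269.29 * 2 * 3.14159 / 60
omega = 1691.999 / 60 = 28.2 rad/s

28.2 rad/s


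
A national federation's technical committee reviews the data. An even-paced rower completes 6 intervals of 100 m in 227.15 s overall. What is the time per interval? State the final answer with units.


Split time = total_time / n_laps = 227.15 / 6
Split time = 37.8583 s per lap

37.8583 s


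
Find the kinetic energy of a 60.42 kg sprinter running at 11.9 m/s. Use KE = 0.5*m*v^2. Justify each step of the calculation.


KE = 0.5 * m * v^2
KE = 0.5 * 60.42 * 11.9^2
KE = 0.5 * 60.42 * 141.61 = 4278.0381 J

4278.0381 J


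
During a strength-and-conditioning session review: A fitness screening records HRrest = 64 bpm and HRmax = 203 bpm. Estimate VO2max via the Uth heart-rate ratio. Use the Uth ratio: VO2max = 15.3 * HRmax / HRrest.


VO2max = 15.3 * HRmax / HRrest
VO2max = 15.3 * 203 / 64
VO2max = 3105.9 / 64 = 48.5297 mL/kg/min

48.5297 mL/kg/min


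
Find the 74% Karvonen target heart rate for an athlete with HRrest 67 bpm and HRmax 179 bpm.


Target = HRrest + pct*(HRmax - HRrest)
Heart rate reserve = HRmax - HRrest = 179 - 67 = 112 bpm
Fraction = 74% = 0.74
Target = 67 + 0.74 * 112
Target = 67 + 82.88 = 149.88 bpm

149.88 bpm


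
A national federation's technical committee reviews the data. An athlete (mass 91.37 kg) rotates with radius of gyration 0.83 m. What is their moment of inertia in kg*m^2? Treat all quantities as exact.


I = m * k^2
I = 91.37 * 0.83^2
I = 91.37 * 0.6889 = 62.9448 kg*m^2

62.9448 kg*m^2


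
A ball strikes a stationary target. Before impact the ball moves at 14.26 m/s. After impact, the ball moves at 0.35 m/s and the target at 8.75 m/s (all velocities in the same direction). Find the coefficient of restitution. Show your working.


e = (v2_after - v1_after) / (v1_before - v2_before)
Numerator = 8.75 - 0.35 = 8.4
Denominator = 14.26 - 0 = 14.26
e = 8.4 / 14.26 = 0.5891

0.5891


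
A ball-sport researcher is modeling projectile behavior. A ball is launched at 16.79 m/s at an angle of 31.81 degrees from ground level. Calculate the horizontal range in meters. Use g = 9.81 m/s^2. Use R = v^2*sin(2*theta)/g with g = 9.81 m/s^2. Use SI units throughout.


R = v^2 * sin(2*theta) / g
Convert angle to radians: theta = 31.81 deg = 0.5552 rad
sin(2*theta) = sin(1.1104) = 0.8959
R = 16.79^2 * 0.8959 / 9.81
R = 281.9041 * 0.8959 / 9.81 = 25.744 m

25.744 m


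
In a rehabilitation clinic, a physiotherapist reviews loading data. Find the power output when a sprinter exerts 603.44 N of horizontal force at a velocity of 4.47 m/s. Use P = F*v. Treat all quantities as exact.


P = F * v
P = 603.44 * 4.47
P = 2697.3768 W

2697.3768 W


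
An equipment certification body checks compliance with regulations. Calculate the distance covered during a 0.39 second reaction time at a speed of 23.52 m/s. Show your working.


d = v * t
d = 23.52 * 0.39
d = 9.1728 m

9.1728 m


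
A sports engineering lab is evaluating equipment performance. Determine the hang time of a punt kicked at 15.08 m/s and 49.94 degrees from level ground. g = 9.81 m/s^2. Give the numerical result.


T = 2*v*sin(theta)/g
sin(theta) = sin(49.94 deg) = 0.7654
T = 2*15.08*0.7654 / 9.81
T = 23.0836 / 9.81 = 2.3531 s

2.3531 s


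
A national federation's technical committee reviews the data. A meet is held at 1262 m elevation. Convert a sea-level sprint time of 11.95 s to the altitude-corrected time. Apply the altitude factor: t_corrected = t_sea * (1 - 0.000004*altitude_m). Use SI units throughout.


Correction factor = 1 - 0.000004 * 1262 = 0.994952
t_corrected = t_sea * factor = 11.95 * 0.994952
t_corrected = 11.8897 s

11.8897 s


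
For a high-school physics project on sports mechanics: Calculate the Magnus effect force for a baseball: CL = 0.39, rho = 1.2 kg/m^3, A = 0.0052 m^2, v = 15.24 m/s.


FM = 0.5 * CL * rho * A * v^2
FM = 0.5 * 0.39 * 1.2 * 0.0052 * 15.24^2
v^2 = 232.2576
FM = 0.5 * 0.39 * 1.2 * 0.0052 * 232.2576 = 0.2826 N

0.2826 N


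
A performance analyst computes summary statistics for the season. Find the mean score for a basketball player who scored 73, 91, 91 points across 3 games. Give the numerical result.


Average = sum / n
Sum = 255
Average = 255 / 3 = 85

85


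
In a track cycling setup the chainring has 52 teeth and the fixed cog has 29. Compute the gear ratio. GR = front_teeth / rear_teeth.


GR = front_teeth / rear_teeth
GR = 52 / 29
GR = 1.7931

1.7931


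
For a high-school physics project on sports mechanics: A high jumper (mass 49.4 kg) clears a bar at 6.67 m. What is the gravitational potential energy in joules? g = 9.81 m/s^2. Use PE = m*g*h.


PE = m * g * h
PE = 49.4 * 9.81 * 6.67
PE = 484.614 * 6.67 = 3232.3754 J

3232.3754 J


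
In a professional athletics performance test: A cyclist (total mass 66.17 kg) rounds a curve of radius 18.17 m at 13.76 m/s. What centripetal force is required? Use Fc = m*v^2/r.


Fc = m * v^2 / r
v^2 = 13.76^2 = 189.3376
Fc = 66.17 * 189.3376 / 18.17
Fc = 12528.469 / 18.17 = 689.514 N

689.514 N


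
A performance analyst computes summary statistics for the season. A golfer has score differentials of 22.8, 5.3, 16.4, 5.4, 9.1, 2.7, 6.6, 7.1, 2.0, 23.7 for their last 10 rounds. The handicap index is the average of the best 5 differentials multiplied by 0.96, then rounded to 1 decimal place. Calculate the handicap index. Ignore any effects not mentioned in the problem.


All differentials: 22.8, 5.3, 16.4, 5.4, 9.1, 2.7, 6.6, 7.1, 2.0, 23.7
Sorted: 2.0, 2.7, 5.3, 5.4, 6.6, 7.1, 9.1, 16.4, 22.8, 23.7
Best 5: 2.0, 2.7, 5.3, 5.4, 6.6
Average of best = 22 / 5 = 4.4
Raw index = 4.4 * 0.96 = 4.224
Handicap index = round(4.224, 1) = 4.2

4.2


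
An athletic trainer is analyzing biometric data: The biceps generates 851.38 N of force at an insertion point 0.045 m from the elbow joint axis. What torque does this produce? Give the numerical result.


tau = F * d
tau = 851.38 * 0.045
tau = 38.3121 N*m

38.3121 N*m


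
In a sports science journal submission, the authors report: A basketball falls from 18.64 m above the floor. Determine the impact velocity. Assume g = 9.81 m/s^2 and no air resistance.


v = sqrt(2 * g * h)
v = sqrt(2 * 9.81 * 18.64)
v = sqrt(365.7168) = 19.1237 m/s

19.1237 m/s


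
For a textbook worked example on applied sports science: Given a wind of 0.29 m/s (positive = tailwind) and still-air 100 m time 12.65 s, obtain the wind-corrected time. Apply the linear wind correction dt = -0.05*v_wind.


dt = -0.05 * v_wind = -0.05 * 0.29 = -0.0145 s
t_corrected = t_still + dt = 12.65 + (-0.0145)
t_corrected = 12.6355 s

12.6355 s


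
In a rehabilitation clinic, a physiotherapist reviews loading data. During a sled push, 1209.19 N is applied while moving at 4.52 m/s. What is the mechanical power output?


P = F * v
P = 1209.19 * 4.52
P = 5465.5388 W

5465.5388 W


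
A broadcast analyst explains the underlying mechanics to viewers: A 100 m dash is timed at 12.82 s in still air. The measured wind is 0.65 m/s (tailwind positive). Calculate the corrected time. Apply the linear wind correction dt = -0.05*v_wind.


dt = -0.05 * v_wind = -0.05 * 0.65 = -0.0325 s
t_corrected = t_still + dt = 12.82 + (-0.0325)
t_corrected = 12.7875 s

12.7875 s


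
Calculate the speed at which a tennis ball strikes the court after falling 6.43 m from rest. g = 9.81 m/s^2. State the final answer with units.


v = sqrt(2 * g * h)
v = sqrt(2 * 9.81 * 6.43)
v = sqrt(126.1566) = 11.2319 m/s

11.2319 m/s


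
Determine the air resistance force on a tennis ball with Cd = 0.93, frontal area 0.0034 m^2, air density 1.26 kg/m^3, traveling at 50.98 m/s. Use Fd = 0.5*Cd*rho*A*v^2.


Fd = 0.5 * Cd * rho * A * v^2
Fd = 0.5 * 0.93 * 1.26 * 0.0034 * 50.98^2
v^2 = 2598.9604
Fd = 0.5 * 0.93 * 1.26 * 0.0034 * 2598.9604 = 5.1773 N

5.1773 N


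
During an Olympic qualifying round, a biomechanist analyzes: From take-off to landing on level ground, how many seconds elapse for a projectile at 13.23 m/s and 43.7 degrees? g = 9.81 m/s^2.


T = 2*v*sin(theta)/g
sin(theta) = sin(43.7 deg) = 0.6909
T = 2*13.23*0.6909 / 9.81
T = 18.2807 / 9.81 = 1.8635 s

1.8635 s


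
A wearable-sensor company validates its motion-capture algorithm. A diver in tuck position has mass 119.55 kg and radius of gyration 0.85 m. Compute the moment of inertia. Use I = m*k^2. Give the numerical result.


I = m * k^2
I = 119.55 * 0.85^2
I = 119.55 * 0.7225 = 86.3749 kg*m^2

86.3749 kg*m^2


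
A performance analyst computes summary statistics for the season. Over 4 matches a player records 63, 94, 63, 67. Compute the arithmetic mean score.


Average = sum / n
Sum = 287
Average = 287 / 4 = 71.75

71.75


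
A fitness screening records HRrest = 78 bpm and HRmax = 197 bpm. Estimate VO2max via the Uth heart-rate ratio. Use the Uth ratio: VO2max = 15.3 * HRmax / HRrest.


VO2max = 15.3 * HRmax / HRrest
VO2max = 15.3 * 197 / 78
VO2max = 3014.1 / 78 = 38.6423 mL/kg/min

38.6423 mL/kg/min


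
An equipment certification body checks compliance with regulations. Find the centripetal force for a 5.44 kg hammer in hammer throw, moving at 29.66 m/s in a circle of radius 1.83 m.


Fc = m * v^2 / r
v^2 = 29.66^2 = 879.7156
Fc = 5.44 * 879.7156 / 1.83
Fc = 4785.6529 / 1.83 = 2615.1109 N

2615.1109 N


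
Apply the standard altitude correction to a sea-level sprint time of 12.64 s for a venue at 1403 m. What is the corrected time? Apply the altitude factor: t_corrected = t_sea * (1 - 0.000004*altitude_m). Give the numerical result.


Correction factor = 1 - 0.000004 * 1403 = 0.994388
t_corrected = t_sea * factor = 12.64 * 0.994388
t_corrected = 12.5691 s

12.5691 s


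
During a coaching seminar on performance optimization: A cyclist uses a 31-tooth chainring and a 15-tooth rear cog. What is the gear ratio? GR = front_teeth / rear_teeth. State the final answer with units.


GR = front_teeth / rear_teeth
GR = 31 / 15
GR = 2.0667

2.0667


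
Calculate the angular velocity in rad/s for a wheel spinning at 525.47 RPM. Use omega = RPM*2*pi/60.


omega = RPM * 2 * pi / 60
omega = 525.47 * 2 * 3.14159 / 60
omega = 3301.6254 / 60 = 55.0271 rad/s

55.0271 rad/s


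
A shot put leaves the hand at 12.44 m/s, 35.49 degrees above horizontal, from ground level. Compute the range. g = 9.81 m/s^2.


R = v^2 * sin(2*theta) / g
Convert angle to radians: theta = 35.49 deg = 0.6194 rad
sin(2*theta) = sin(1.2388) = 0.9454
R = 12.44^2 * 0.9454 / 9.81
R = 154.7536 * 0.9454 / 9.81 = 14.9138 m

14.9138 m


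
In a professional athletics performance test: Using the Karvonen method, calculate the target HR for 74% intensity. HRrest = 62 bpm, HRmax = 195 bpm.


Target = HRrest + pct*(HRmax - HRrest)
Heart rate reserve = HRmax - HRrest = 195 - 62 = 133 bpm
Fraction = 74% = 0.74
Target = 62 + 0.74 * 133
Target = 62 + 98.42 = 160.42 bpm

160.42 bpm


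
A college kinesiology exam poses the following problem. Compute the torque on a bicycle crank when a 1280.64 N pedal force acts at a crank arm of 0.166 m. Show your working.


tau = F * d
tau = 1280.64 * 0.166
tau = 212.5862 N*m

212.5862 N*m


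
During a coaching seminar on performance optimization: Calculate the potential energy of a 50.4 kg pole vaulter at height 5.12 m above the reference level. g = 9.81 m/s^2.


PE = m * g * h
PE = 50.4 * 9.81 * 5.12
PE = 494.424 * 5.12 = 2531.4509 J

2531.4509 J


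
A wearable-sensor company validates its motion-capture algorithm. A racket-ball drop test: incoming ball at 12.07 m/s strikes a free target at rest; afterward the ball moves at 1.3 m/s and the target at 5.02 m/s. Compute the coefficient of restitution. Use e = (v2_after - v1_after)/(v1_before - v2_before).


e = (v2_after - v1_after) / (v1_before - v2_before)
Numerator = 5.02 - 1.3 = 3.72
Denominator = 12.07 - 0 = 12.07
e = 3.72 / 12.07 = 0.3082

0.3082


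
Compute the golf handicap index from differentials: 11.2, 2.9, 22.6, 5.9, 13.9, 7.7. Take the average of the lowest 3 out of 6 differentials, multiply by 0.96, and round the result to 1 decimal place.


All differentials: 11.2, 2.9, 22.6, 5.9, 13.9, 7.7
Sorted: 2.9, 5.9, 7.7, 11.2, 13.9, 22.6
Best 3: 2.9, 5.9, 7.7
Average of best = 16.5 / 3 = 5.5
Raw index = 5.5 * 0.96 = 5.28
Handicap index = round(5.28, 1) = 5.3

5.3


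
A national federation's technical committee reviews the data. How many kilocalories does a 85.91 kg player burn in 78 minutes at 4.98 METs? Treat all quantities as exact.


kcal = MET * mass * time_hr
Convert time: 78 min = 1.3 hr
kcal = 4.98 * 85.91 * 1.3
kcal = 556.1813 kcal

556.1813 kcal


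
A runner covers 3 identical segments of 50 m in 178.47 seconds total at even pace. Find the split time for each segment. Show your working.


Split time = total_time / n_laps = 178.47 / 3
Split time = 59.49 s per lap

59.49 s


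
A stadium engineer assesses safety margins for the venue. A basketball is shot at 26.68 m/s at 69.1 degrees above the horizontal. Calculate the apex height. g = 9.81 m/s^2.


H = (v*sin(theta))^2 / (2*g)
vy = v*sin(theta) = 26.68 * sin(69.1 deg) = 24.9246 m/s
H = vy^2 / (2*g) = 621.2345 / (2*9.81)
H = 621.2345 / 19.62 = 31.6633 m

31.6633 m


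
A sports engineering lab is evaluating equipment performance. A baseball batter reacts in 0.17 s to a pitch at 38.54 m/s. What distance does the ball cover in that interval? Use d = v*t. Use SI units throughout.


d = v * t
d = 38.54 * 0.17
d = 6.5518 m

6.5518 m


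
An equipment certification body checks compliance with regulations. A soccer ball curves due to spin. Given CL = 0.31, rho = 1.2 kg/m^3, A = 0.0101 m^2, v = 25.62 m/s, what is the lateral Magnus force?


FM = 0.5 * CL * rho * A * v^2
FM = 0.5 * 0.31 * 1.2 * 0.0101 * 25.62^2
v^2 = 656.3844
FM = 0.5 * 0.31 * 1.2 * 0.0101 * 656.3844 = 1.2331 N

1.2331 N


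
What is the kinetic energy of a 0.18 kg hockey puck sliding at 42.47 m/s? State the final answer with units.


KE = 0.5 * m * v^2
KE = 0.5 * 0.18 * 42.47^2
KE = 0.5 * 0.18 * 1803.7009 = 162.3331 J

162.3331 J


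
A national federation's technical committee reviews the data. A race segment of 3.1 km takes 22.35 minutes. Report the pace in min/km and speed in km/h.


Pace = time / distance = 22.35 min / 3.1 km = 7.2097 min/km
Speed = distance / time_in_hours = 3.1 / 0.3725 hr
Speed = 8.3221 km/h

7.2097 min/km, 8.3221 km/h


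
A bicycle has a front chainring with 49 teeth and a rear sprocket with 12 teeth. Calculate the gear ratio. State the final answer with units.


GR = front_teeth / rear_teeth
GR = 49 / 12
GR = 4.0833

4.0833


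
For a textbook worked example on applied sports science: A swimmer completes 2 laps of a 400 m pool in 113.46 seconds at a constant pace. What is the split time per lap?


Split time = total_time / n_laps = 113.46 / 2
Split time = 56.73 s per lap

56.73 s


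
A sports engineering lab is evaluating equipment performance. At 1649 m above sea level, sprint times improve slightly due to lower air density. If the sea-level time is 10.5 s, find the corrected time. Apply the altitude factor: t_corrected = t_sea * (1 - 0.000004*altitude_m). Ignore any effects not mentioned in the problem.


Correction factor = 1 - 0.000004 * 1649 = 0.993404
t_corrected = t_sea * factor = 10.5 * 0.993404
t_corrected = 10.4307 s

10.4307 s


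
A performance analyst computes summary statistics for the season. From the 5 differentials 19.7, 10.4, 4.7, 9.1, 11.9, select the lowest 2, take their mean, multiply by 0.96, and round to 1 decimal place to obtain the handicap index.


All differentials: 19.7, 10.4, 4.7, 9.1, 11.9
Sorted: 4.7, 9.1, 10.4, 11.9, 19.7
Best 2: 4.7, 9.1
Average of best = 13.8 / 2 = 6.9
Raw index = 6.9 * 0.96 = 6.624
Handicap index = round(6.624, 1) = 6.6

6.6


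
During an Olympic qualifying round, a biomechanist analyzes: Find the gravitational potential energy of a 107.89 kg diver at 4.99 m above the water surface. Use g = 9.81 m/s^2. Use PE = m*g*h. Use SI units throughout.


PE = m * g * h
PE = 107.89 * 9.81 * 4.99
PE = 1058.4009 * 4.99 = 5281.4205 J

5281.4205 J


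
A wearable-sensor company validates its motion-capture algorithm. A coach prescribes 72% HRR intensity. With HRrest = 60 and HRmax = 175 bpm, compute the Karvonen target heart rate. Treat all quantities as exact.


Target = HRrest + pct*(HRmax - HRrest)
Heart rate reserve = HRmax - HRrest = 175 - 60 = 115 bpm
Fraction = 72% = 0.72
Target = 60 + 0.72 * 115
Target = 60 + 82.8 = 142.8 bpm

142.8 bpm


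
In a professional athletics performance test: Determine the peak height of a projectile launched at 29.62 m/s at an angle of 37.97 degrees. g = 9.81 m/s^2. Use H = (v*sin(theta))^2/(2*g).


H = (v*sin(theta))^2 / (2*g)
vy = v*sin(theta) = 29.62 * sin(37.97 deg) = 18.2237 m/s
H = vy^2 / (2*g) = 332.1021 / (2*9.81)
H = 332.1021 / 19.62 = 16.9267 m

16.9267 m


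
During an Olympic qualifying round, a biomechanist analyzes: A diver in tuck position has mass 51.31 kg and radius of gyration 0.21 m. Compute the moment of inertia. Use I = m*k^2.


I = m * k^2
I = 51.31 * 0.21^2
I = 51.31 * 0.0441 = 2.2628 kg*m^2

2.2628 kg*m^2


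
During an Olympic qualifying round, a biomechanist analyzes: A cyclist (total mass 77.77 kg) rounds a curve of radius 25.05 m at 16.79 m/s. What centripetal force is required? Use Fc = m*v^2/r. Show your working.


Fc = m * v^2 / r
v^2 = 16.79^2 = 281.9041
Fc = 77.77 * 281.9041 / 25.05
Fc = 21923.6819 / 25.05 = 875.1969 N

875.1969 N


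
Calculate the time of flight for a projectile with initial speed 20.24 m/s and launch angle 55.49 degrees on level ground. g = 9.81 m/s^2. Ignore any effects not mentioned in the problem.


T = 2*v*sin(theta)/g
sin(theta) = sin(55.49 deg) = 0.824
T = 2*20.24*0.824 / 9.81
T = 33.3566 / 9.81 = 3.4003 s

3.4003 s


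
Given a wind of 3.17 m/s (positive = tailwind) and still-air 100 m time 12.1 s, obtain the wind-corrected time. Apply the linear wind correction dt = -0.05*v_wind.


dt = -0.05 * v_wind = -0.05 * 3.17 = -0.1585 s
t_corrected = t_still + dt = 12.1 + (-0.1585)
t_corrected = 11.9415 s

11.9415 s


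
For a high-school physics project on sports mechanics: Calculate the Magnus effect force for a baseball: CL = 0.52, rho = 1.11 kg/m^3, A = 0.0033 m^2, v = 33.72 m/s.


FM = 0.5 * CL * rho * A * v^2
FM = 0.5 * 0.52 * 1.11 * 0.0033 * 33.72^2
v^2 = 1137.0384
FM = 0.5 * 0.52 * 1.11 * 0.0033 * 1137.0384 = 1.0829 N

1.0829 N


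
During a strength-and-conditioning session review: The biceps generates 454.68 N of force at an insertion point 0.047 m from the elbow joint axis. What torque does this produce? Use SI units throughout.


tau = F * d
tau = 454.68 * 0.047
tau = 21.37 N*m

21.37 N*m


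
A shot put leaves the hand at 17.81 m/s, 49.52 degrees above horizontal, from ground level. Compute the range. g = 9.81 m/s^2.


R = v^2 * sin(2*theta) / g
Convert angle to radians: theta = 49.52 deg = 0.8643 rad
sin(2*theta) = sin(1.7286) = 0.9876
R = 17.81^2 * 0.9876 / 9.81
R = 317.1961 * 0.9876 / 9.81 = 31.9323 m

31.9323 m


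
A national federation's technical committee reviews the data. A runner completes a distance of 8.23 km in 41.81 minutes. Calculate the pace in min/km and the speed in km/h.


Pace = time / distance = 41.81 min / 8.23 km = 5.0802 min/km
Speed = distance / time_in_hours = 8.23 / 0.6968 hr
Speed = 11.8106 km/h

5.0802 min/km, 11.8106 km/h


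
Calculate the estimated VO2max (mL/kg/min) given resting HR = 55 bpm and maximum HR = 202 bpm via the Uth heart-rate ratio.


VO2max = 15.3 * HRmax / HRrest
VO2max = 15.3 * 202 / 55
VO2max = 3090.6 / 55 = 56.1927 mL/kg/min

56.1927 mL/kg/min


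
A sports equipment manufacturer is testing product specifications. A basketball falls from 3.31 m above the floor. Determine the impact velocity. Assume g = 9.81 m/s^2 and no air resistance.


v = sqrt(2 * g * h)
v = sqrt(2 * 9.81 * 3.31)
v = sqrt(64.9422) = 8.0587 m/s

8.0587 m/s


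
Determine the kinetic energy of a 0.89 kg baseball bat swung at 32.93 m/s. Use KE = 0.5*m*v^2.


KE = 0.5 * m * v^2
KE = 0.5 * 0.89 * 32.93^2
KE = 0.5 * 0.89 * 1084.3849 = 482.5513 J

482.5513 J


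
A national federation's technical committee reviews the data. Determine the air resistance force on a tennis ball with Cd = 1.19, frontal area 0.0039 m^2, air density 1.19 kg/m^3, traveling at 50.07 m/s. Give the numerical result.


Fd = 0.5 * Cd * rho * A * v^2
Fd = 0.5 * 1.19 * 1.19 * 0.0039 * 50.07^2
v^2 = 2507.0049
Fd = 0.5 * 1.19 * 1.19 * 0.0039 * 2507.0049 = 6.9228 N

6.9228 N


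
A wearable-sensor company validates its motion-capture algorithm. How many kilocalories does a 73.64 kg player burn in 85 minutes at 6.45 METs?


kcal = MET * mass * time_hr
Convert time: 85 min = 1.4167 hr
kcal = 6.45 * 73.64 * 1.4167
kcal = 672.8855 kcal

672.8855 kcal


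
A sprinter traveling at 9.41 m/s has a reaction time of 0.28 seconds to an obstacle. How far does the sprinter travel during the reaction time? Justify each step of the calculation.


d = v * t
d = 9.41 * 0.28
d = 2.6348 m

2.6348 m


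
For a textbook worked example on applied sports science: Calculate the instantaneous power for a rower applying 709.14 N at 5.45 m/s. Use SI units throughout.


P = F * v
P = 709.14 * 5.45
P = 3864.813 W

3864.813 W


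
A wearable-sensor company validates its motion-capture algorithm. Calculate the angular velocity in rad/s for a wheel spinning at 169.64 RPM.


omega = RPM * 2 * pi / 60
omega = 169.64 * 2 * 3.14159 / 60
omega = 1065.8796 / 60 = 17.7647 rad/s

17.7647 rad/s


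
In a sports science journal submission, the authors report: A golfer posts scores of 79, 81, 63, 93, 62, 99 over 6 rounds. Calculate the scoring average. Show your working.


Average = sum / n
Sum = 477
Average = 477 / 6 = 79.5

79.5


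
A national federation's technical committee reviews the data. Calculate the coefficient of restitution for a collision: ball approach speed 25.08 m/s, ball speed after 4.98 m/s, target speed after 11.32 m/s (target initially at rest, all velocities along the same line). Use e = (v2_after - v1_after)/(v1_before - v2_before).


e = (v2_after - v1_after) / (v1_before - v2_before)
Numerator = 11.32 - 4.98 = 6.34
Denominator = 25.08 - 0 = 25.08
e = 6.34 / 25.08 = 0.2528

0.2528


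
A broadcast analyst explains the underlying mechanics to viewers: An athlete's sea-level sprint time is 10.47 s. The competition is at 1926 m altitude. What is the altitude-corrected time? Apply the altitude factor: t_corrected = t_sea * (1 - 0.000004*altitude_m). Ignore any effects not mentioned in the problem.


Correction factor = 1 - 0.000004 * 1926 = 0.992296
t_corrected = t_sea * factor = 10.47 * 0.992296
t_corrected = 10.3893 s

10.3893 s


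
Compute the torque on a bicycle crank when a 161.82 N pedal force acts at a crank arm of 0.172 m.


tau = F * d
tau = 161.82 * 0.172
tau = 27.833 N*m

27.833 N*m


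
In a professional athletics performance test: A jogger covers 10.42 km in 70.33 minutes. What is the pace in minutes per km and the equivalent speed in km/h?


Pace = time / distance = 70.33 min / 10.42 km = 6.7495 min/km
Speed = distance / time_in_hours = 10.42 / 1.1722 hr
Speed = 8.8895 km/h

6.7495 min/km, 8.8895 km/h


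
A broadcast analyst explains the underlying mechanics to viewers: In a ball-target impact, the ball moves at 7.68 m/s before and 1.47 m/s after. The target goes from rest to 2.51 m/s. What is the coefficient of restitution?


e = (v2_after - v1_after) / (v1_before - v2_before)
Numerator = 2.51 - 1.47 = 1.04
Denominator = 7.68 - 0 = 7.68
e = 1.04 / 7.68 = 0.1354

0.1354


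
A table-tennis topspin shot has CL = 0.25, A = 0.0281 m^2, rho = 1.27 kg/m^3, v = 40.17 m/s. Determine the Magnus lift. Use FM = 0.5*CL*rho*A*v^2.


FM = 0.5 * CL * rho * A * v^2
FM = 0.5 * 0.25 * 1.27 * 0.0281 * 40.17^2
v^2 = 1613.6289
FM = 0.5 * 0.25 * 1.27 * 0.0281 * 1613.6289 = 7.1982 N

7.1982 N


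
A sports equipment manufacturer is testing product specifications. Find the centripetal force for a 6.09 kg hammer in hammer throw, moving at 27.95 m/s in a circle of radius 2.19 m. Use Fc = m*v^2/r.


Fc = m * v^2 / r
v^2 = 27.95^2 = 781.2025
Fc = 6.09 * 781.2025 / 2.19
Fc = 4757.5232 / 2.19 = 2172.385 N

2172.385 N


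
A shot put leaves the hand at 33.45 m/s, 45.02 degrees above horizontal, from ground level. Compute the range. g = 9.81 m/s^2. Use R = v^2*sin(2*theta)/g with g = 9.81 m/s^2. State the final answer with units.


R = v^2 * sin(2*theta) / g
Convert angle to radians: theta = 45.02 deg = 0.7857 rad
sin(2*theta) = sin(1.5715) = 1
R = 33.45^2 * 1 / 9.81
R = 1118.9025 * 1 / 9.81 = 114.0573 m

114.0573 m


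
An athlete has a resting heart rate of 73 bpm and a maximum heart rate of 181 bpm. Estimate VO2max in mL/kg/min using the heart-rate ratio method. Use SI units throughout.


VO2max = 15.3 * HRmax / HRrest
VO2max = 15.3 * 181 / 73
VO2max = 2769.3 / 73 = 37.9356 mL/kg/min

37.9356 mL/kg/min


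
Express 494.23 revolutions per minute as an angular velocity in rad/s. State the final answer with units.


omega = RPM * 2 * pi / 60
omega = 494.23 * 2 * 3.14159 / 60
omega = 3105.3387 / 60 = 51.7556 rad/s

51.7556 rad/s


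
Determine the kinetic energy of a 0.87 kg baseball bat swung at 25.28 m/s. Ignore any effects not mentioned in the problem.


KE = 0.5 * m * v^2
KE = 0.5 * 0.87 * 25.28^2
KE = 0.5 * 0.87 * 639.0784 = 277.9991 J

277.9991 J


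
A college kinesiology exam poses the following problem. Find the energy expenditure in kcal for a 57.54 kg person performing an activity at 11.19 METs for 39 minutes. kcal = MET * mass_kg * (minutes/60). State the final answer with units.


kcal = MET * mass * time_hr
Convert time: 39 min = 0.65 hr
kcal = 11.19 * 57.54 * 0.65
kcal = 418.5172 kcal

418.5172 kcal


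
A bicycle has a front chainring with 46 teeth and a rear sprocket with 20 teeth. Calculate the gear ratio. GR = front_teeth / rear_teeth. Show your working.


GR = front_teeth / rear_teeth
GR = 46 / 20
GR = 2.3

2.3


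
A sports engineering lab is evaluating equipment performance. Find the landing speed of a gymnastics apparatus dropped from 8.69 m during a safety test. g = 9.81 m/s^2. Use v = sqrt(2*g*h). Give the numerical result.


v = sqrt(2 * g * h)
v = sqrt(2 * 9.81 * 8.69)
v = sqrt(170.4978) = 13.0575 m/s

13.0575 m/s


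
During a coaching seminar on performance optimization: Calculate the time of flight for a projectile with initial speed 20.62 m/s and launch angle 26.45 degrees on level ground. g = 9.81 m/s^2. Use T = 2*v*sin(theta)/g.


T = 2*v*sin(theta)/g
sin(theta) = sin(26.45 deg) = 0.4454
T = 2*20.62*0.4454 / 9.81
T = 18.369 / 9.81 = 1.8725 s

1.8725 s


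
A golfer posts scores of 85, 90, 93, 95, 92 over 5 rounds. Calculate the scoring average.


Average = sum / n
Sum = 455
Average = 455 / 5 = 91

91


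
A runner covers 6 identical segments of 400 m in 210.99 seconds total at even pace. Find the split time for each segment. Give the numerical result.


Split time = total_time / n_laps = 210.99 / 6
Split time = 35.165 s per lap

35.165 s


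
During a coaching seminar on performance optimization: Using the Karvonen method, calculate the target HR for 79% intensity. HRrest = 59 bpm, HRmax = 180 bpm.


Target = HRrest + pct*(HRmax - HRrest)
Heart rate reserve = HRmax - HRrest = 180 - 59 = 121 bpm
Fraction = 79% = 0.79
Target = 59 + 0.79 * 121
Target = 59 + 95.59 = 154.59 bpm

154.59 bpm


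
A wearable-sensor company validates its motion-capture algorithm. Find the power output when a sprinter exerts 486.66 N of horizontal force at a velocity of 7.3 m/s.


P = F * v
P = 486.66 * 7.3
P = 3552.618 W

3552.618 W


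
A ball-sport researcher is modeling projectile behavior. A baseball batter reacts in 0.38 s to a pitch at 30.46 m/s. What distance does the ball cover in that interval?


d = v * t
d = 30.46 * 0.38
d = 11.5748 m

11.5748 m
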